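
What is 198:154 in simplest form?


GCD(198, 154) = 22
198/22 : 154/22
= 9:7

9:7


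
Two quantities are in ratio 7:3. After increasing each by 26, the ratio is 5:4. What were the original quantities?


Let A = 7k, B = 3k.
(7k + 26) / (3k + 26) = 5/4
Cross-multiply: 4(7k + 26) = 5(3k + 26)
28k + 104 = 15k + 130
28k - 15k = 130 - 104
13k = 26
k = 26/13 = 2
A = 7×2 = 14, B = 3×2 = 6
= A = 14, B = 6

A = 14, B = 6


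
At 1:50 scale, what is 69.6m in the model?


Model size = real / scale
= 69.6 / 50
= 1.3920 m

1.3920 m


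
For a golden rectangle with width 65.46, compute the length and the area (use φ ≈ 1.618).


φ = (1 + √5) / 2 ≈ 1.618
Length = width × φ = 65.46 × 1.618 = 105.91428
≈ 105.91
Area = width × length = 65.46 × 105.91428 = 6933.1487688 ≈ 6933.15
= Length: 105.91, Area: 6933.15

Length: 105.91, Area: 6933.15


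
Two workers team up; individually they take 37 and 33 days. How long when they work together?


Rate of A = 1/37 per day
Rate of B = 1/33 per day
Combined rate = 1/37 + 1/33 = 70/1221 ≈ 0.0573 per day
Days = 1 / combined rate = 1221/70
≈ 17.44 days

17.44 days


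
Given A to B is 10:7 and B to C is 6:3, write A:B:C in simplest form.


Match B: multiply A:B by 6 → 60:42
Multiply B:C by 7 → 42:21
Combined: 60:42:21
GCD = 3
= 20:14:7

20:14:7


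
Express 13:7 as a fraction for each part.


Total parts = 13 + 7 = 20
First part: 13/20 = 13/20
Second part: 7/20 = 7/20
= 13/20 and 7/20

13/20 and 7/20


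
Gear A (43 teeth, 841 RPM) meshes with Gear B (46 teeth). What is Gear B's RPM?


Gear ratio = 43:46 = 43:46
RPM_B = RPM_A × (teeth_A / teeth_B)
= 841 × (43/46)
= 786.2 RPM

786.2 RPM


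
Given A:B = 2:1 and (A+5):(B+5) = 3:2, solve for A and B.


Let A = 2k, B = 1k.
(2k + 5) / (1k + 5) = 3/2
Cross-multiply: 2(2k + 5) = 3(1k + 5)
4k + 10 = 3k + 15
4k - 3k = 15 - 10
1k = 5
k = 5/1 = 5
A = 2×5 = 10, B = 1×5 = 5
= A = 10, B = 5

A = 10, B = 5


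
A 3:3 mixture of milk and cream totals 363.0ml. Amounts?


Total parts = 3 + 3 = 6
milk: 363.0 × 3/6 = 181.5ml
cream: 363.0 × 3/6 = 181.5ml
= 181.5ml and 181.5ml

181.5ml and 181.5ml


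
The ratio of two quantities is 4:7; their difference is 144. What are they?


Let A = 4k, B = 7k.
7k - 4k = 144
3k = 144 → k = 144/3 = 48
A = 4×48 = 192, B = 7×48 = 336
= A = 192, B = 336

A = 192, B = 336


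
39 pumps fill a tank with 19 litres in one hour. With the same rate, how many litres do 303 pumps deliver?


Direct proportion: y/x = constant
k = 19/39 ≈ 0.4872
y₂ = k × 303 = 19 × 303 / 39 = 5757/39
≈ 147.62

147.62


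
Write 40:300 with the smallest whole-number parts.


GCD(40, 300) = 20
40/20 : 300/20
= 2:15

2:15


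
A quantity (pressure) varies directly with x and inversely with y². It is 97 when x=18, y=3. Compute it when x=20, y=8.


z = k·x/y²
Solve for k using the known point: k = z·y²/x = 97×9/18 = 873/18 = 48.5000
Now evaluate at x=20, y=8:
z = k × 20 / 64 = (873 × 20) / (18 × 64) = 17460/1152
≈ 15.1563

15.1563


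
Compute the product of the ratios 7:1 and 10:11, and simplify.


Compound ratio = (7×10) : (1×11)
= 70:11
GCD = 1
= 70:11

70:11


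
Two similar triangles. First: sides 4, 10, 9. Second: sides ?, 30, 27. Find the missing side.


Scale factor = 30/10 = 3
Missing side = 4 × 3
= 12.0

12.0


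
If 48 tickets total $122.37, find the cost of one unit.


Unit rate = total / quantity
= 122.37 / 48
= $2.55 per unit

$2.55 per unit


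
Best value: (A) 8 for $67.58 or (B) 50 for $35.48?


Deal A: $67.58/8 = $8.4475/unit
Deal B: $35.48/50 = $0.7096/unit
B is cheaper per unit
= Deal B

Deal B


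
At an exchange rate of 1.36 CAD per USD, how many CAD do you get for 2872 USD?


Amount × rate = 2872 × 1.36
= 3905.92 CAD

3905.92 CAD


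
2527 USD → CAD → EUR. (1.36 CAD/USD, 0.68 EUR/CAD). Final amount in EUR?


Step 1: 2527 USD × 1.36 = 3436.72 CAD
Step 2: 3436.72 CAD × 0.68 = 2336.97 EUR
Implied rate USD→EUR = 1.36 × 0.68 = 0.9248
= 2336.97 EUR

2336.97 EUR


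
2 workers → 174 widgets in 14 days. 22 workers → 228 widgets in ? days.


Days ∝ work / workers, so d₂ = d₁ × (m₁/m₂) × (w₂/w₁)
Workers factor (inverse): 2/22 ≈ 0.0909
Work factor (direct): 228/174 ≈ 1.3103
d₂ = 14 × 2/22 × 228/174 = (14 × 2 × 228) / (22 × 174) = 6384/3828
≈ 1.67 days

1.67 days


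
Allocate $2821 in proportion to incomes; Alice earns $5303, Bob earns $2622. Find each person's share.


Total income = 5303 + 2622 = $7925
Alice: $2821 × 5303/7925 = $1887.67
Bob: $2821 × 2622/7925 = $933.33
= Alice: $1887.67, Bob: $933.33

Alice: $1887.67, Bob: $933.33


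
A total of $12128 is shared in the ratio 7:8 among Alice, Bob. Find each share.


Total parts = 7 + 8 = 15
Alice: 12128 × 7/15 = 5659.73
Bob: 12128 × 8/15 = 6468.27
= Alice: $5659.73, Bob: $6468.27

Alice: $5659.73, Bob: $6468.27


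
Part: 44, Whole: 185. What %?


Percentage = (part / whole) × 100
= (44 / 185) × 100
≈ 23.78%

23.78%


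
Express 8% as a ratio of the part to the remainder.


8% means 8 parts out of 100; remainder = 92
Part : remainder = 8:92
GCD = 4
= 2:23

2:23


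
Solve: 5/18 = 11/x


Cross multiply: 5 × x = 18 × 11
5x = 198
x = 198 / 5
= 39.60

39.60


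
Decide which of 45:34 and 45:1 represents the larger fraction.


45/34 = 1.3235
45/1 = 45.0000
1.3235 < 45.0000, so 45:34 is less
= 45:1

45:1


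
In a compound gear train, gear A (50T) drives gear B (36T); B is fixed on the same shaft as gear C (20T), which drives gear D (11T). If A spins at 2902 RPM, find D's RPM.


Stage 1: RPM_B = RPM_A × t_A/t_B = 2902 × 50/36 = 145100/36 ≈ 4030.56
B and C share a shaft → RPM_C = RPM_B
Stage 2: RPM_D = RPM_C × t_C/t_D = RPM_A × (t_A×t_C)/(t_B×t_D)
Overall ratio = (50×20)/(36×11) = 1000/396
RPM_D = 2902 × 1000/396 = 2902000/396
≈ 7328.28 RPM

7328.28 RPM


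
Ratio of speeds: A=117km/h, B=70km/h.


Ratio = 117:70
GCD = 1
Simplified = 117:70
Time ratio (same distance) = 70:117
Speed ratio = 117:70

117:70


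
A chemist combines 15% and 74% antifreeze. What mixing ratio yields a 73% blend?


Let x parts of 15% mix with y parts of 74%.
15x + 74y = 73(x + y)
15x + 74y = 73x + 73y
x(15 - 73) = y(73 - 74)
x/y = (74 - 73)/(73 - 15) = 1/58
Simplify: 1:58
= 1:58

1:58


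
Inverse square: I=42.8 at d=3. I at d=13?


I₁d₁² = I₂d₂²
I₂ = I₁ × (d₁/d₂)²
= 42.8 × (3/13)²
= 42.8 × 9/169
= 385.2/169
≈ 2.2793

2.2793


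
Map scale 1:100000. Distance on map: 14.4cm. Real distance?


Real distance = map distance × scale
= 14.4cm × 100000
= 1440000 cm = 14400.0 m
= 14.400 km

14.400 km


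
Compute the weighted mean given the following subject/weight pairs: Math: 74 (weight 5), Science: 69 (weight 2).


Numerator = 74×5 + 69×2
= 370 + 138
= 508
Total weight = 7
Weighted avg = 508/7
= 72.57

72.57


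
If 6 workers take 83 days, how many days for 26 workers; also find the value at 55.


Inverse proportion: x × y = constant
k = 6 × 83 = 498
At x=26: k/26 = 19.15
At x=55: k/55 = 9.05
= 19.15 and 9.05

19.15 and 9.05


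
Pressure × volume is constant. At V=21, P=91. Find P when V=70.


Inverse proportion: x × y = constant
k = 21 × 91 = 1911
y₂ = k / 70 = 1911 / 70
= 27.30

27.30


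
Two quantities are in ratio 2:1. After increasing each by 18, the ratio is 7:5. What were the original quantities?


Let A = 2k, B = 1k.
(2k + 18) / (1k + 18) = 7/5
Cross-multiply: 5(2k + 18) = 7(1k + 18)
10k + 90 = 7k + 126
10k - 7k = 126 - 90
3k = 36
k = 36/3 = 12
A = 2×12 = 24, B = 1×12 = 12
= A = 24, B = 12

A = 24, B = 12


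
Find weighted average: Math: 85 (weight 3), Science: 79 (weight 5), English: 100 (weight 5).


Numerator = 85×3 + 79×5 + 100×5
= 255 + 395 + 500
= 1150
Total weight = 13
Weighted avg = 1150/13
= 88.46

88.46


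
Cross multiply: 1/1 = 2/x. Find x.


Cross multiply: 1 × x = 1 × 2
1x = 2
x = 2 / 1
= 2.00

2.00


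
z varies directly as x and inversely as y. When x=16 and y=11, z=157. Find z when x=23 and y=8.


z = k·x/y
Solve for k using the known point: k = z·y/x = 157×11/16 = 1727/16 = 107.9375
Now evaluate at x=23, y=8:
z = k × 23 / 8 = (1727 × 23) / (16 × 8) = 39721/128
≈ 310.3203

310.3203


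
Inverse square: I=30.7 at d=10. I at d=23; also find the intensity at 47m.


I₁d₁² = I₂d₂²
I at 23m = 30.7 × (10/23)² = 30.7 × 100/529 = 3070/529 ≈ 5.8034
I at 47m = 30.7 × (10/47)² = 30.7 × 100/2209 = 3070/2209 ≈ 1.3898
= 5.8034 and 1.3898

5.8034 and 1.3898


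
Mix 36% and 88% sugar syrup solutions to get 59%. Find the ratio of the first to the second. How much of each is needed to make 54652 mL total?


Let x parts of 36% mix with y parts of 88%.
36x + 88y = 59(x + y)
36x + 88y = 59x + 59y
x(36 - 59) = y(59 - 88)
x/y = (88 - 59)/(59 - 36) = 29/23
Simplify: 29:23
Total parts = 52; one part = 54652/52 = 1051.00 mL
36% solution: 29×1051.00 = 30479.00 mL
88% solution: 23×1051.00 = 24173.00 mL
= ratio 29:23; 30479.00 mL and 24173.00 mL

ratio 29:23; 30479.00 mL and 24173.00 mL


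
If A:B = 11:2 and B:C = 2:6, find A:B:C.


Match B: multiply A:B by 2 → 22:4
Multiply B:C by 2 → 4:12
Combined: 22:4:12
GCD = 2
= 11:2:6

11:2:6


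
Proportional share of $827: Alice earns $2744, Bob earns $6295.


Total income = 2744 + 6295 = $9039
Alice: $827 × 2744/9039 = $251.06
Bob: $827 × 6295/9039 = $575.94
= Alice: $251.06, Bob: $575.94

Alice: $251.06, Bob: $575.94


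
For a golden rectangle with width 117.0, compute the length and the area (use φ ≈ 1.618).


φ = (1 + √5) / 2 ≈ 1.618
Length = width × φ = 117.0 × 1.618 = 189.306
≈ 189.31
Area = width × length = 117.0 × 189.306 = 22148.802 ≈ 22148.80
= Length: 189.31, Area: 22148.80

Length: 189.31, Area: 22148.80


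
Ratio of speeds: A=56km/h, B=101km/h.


Ratio = 56:101
GCD = 1
Simplified = 56:101
Time ratio (same distance) = 101:56
Speed ratio = 56:101

56:101


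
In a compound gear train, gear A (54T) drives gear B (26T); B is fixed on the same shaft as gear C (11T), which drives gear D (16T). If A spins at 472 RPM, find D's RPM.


Stage 1: RPM_B = RPM_A × t_A/t_B = 472 × 54/26 = 25488/26 ≈ 980.31
B and C share a shaft → RPM_C = RPM_B
Stage 2: RPM_D = RPM_C × t_C/t_D = RPM_A × (t_A×t_C)/(t_B×t_D)
Overall ratio = (54×11)/(26×16) = 594/416
RPM_D = 472 × 594/416 = 280368/416
≈ 673.96 RPM

673.96 RPM


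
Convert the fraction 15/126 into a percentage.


Percentage = (part / whole) × 100
= (15 / 126) × 100
≈ 11.90%

11.90%


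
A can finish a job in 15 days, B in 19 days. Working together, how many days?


Rate of A = 1/15 per day
Rate of B = 1/19 per day
Combined rate = 1/15 + 1/19 = 34/285 ≈ 0.1193 per day
Days = 1 / combined rate = 285/34
≈ 8.38 days

8.38 days


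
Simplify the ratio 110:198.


GCD(110, 198) = 22
110/22 : 198/22
= 5:9

5:9


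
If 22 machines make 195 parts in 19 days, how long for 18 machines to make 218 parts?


Days ∝ work / workers, so d₂ = d₁ × (m₁/m₂) × (w₂/w₁)
Workers factor (inverse): 22/18 ≈ 1.2222
Work factor (direct): 218/195 ≈ 1.1179
d₂ = 19 × 22/18 × 218/195 = (19 × 22 × 218) / (18 × 195) = 91124/3510
≈ 25.96 days

25.96 days


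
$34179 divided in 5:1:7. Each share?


Total parts = 5 + 1 + 7 = 13
Part 1: 34179 × 5/13 = 13145.77
Part 2: 34179 × 1/13 = 2629.15
Part 3: 34179 × 7/13 = 18404.08
= Part 1: $13145.77, Part 2: $2629.15, Part 3: $18404.08

Part 1: $13145.77, Part 2: $2629.15, Part 3: $18404.08


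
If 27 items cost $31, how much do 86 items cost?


Direct proportion: y/x = constant
k = 31/27 ≈ 1.1481
y₂ = k × 86 = 31 × 86 / 27 = 2666/27
≈ 98.74

98.74


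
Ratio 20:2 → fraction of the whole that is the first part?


Total parts = 20 + 2 = 22
First part: 20/22 = 10/11
= 10/11

10/11


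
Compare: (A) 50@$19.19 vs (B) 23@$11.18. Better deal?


Deal A: $19.19/50 = $0.3838/unit
Deal B: $11.18/23 = $0.4861/unit
A is cheaper per unit
= Deal A

Deal A


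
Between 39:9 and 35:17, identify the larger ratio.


39/9 = 4.3333
35/17 = 2.0588
4.3333 > 2.0588, so 39:9 is greater
= 39:9

39:9


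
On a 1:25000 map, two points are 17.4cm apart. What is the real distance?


Real distance = map distance × scale
= 17.4cm × 25000
= 435000 cm = 4350.0 m
= 4.350 km

4.350 km


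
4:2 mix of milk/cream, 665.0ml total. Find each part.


Total parts = 4 + 2 = 6
milk: 665.0 × 4/6 = 443.3ml
cream: 665.0 × 2/6 = 221.7ml
= 443.3ml and 221.7ml

443.3ml and 221.7ml


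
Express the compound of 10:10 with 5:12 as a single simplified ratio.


Compound ratio = (10×5) : (10×12)
= 50:120
GCD = 10
= 5:12

5:12


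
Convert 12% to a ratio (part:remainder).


12% means 12 parts out of 100; remainder = 88
Part : remainder = 12:88
GCD = 4
= 3:22

3:22


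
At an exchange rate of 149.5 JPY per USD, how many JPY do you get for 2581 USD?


Amount × rate = 2581 × 149.5
= 385859.50 JPY

385859.50 JPY


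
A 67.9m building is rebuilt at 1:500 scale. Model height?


Model size = real / scale
= 67.9 / 500
= 0.1358 m

0.1358 m


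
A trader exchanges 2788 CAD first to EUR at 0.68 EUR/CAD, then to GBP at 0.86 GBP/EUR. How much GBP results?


Step 1: 2788 CAD × 0.68 = 1895.84 EUR
Step 2: 1895.84 EUR × 0.86 = 1630.42 GBP
Implied rate CAD→GBP = 0.68 × 0.86 = 0.5848
= 1630.42 GBP

1630.42 GBP


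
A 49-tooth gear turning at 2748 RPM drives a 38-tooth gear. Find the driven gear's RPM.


Gear ratio = 49:38 = 49:38
RPM_B = RPM_A × (teeth_A / teeth_B)
= 2748 × (49/38)
= 3543.5 RPM

3543.5 RPM


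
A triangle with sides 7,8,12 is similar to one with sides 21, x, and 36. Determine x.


Scale factor = 21/7 = 3
Missing side = 8 × 3
= 24.0

24.0


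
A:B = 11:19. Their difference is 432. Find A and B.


Let A = 11k, B = 19k.
19k - 11k = 432
8k = 432 → k = 432/8 = 54
A = 11×54 = 594, B = 19×54 = 1026
= A = 594, B = 1026

A = 594, B = 1026


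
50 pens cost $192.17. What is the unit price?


Unit rate = total / quantity
= 192.17 / 50
= $3.84 per unit

$3.84 per unit


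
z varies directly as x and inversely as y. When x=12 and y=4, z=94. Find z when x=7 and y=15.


z = k·x/y
Solve for k using the known point: k = z·y/x = 94×4/12 = 376/12 ≈ 31.3333
Now evaluate at x=7, y=15:
z = k × 7 / 15 = (376 × 7) / (12 × 15) = 2632/180
≈ 14.6222

14.6222


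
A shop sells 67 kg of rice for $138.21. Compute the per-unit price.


Unit rate = total / quantity
= 138.21 / 67
= $2.06 per unit

$2.06 per unit


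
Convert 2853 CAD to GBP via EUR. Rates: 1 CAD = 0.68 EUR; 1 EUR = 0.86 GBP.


Step 1: 2853 CAD × 0.68 = 1940.04 EUR
Step 2: 1940.04 EUR × 0.86 = 1668.43 GBP
Implied rate CAD→GBP = 0.68 × 0.86 = 0.5848
= 1668.43 GBP

1668.43 GBP


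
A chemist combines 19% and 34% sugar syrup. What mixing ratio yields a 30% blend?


Let x parts of 19% mix with y parts of 34%.
19x + 34y = 30(x + y)
19x + 34y = 30x + 30y
x(19 - 30) = y(30 - 34)
x/y = (34 - 30)/(30 - 19) = 4/11
Simplify: 4:11
= 4:11

4:11


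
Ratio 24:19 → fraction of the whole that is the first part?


Total parts = 24 + 19 = 43
First part: 24/43 = 24/43
= 24/43

24/43


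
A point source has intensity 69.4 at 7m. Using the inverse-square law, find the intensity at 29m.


I₁d₁² = I₂d₂²
I₂ = I₁ × (d₁/d₂)²
= 69.4 × (7/29)²
= 69.4 × 49/841
= 3400.6/841
≈ 4.0435

4.0435


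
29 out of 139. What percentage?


Percentage = (part / whole) × 100
= (29 / 139) × 100
≈ 20.86%

20.86%


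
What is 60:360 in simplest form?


GCD(60, 360) = 60
60/60 : 360/60
= 1:6

1:6


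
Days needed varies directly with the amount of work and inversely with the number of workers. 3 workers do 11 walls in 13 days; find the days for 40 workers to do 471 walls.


Days ∝ work / workers, so d₂ = d₁ × (m₁/m₂) × (w₂/w₁)
Workers factor (inverse): 3/40 = 0.0750
Work factor (direct): 471/11 ≈ 42.8182
d₂ = 13 × 3/40 × 471/11 = (13 × 3 × 471) / (40 × 11) = 18369/440
≈ 41.75 days

41.75 days


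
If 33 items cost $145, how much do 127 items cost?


Direct proportion: y/x = constant
k = 145/33 ≈ 4.3939
y₂ = k × 127 = 145 × 127 / 33 = 18415/33
≈ 558.03

558.03


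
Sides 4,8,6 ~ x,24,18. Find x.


Scale factor = 24/8 = 3
Missing side = 4 × 3
= 12.0

12.0


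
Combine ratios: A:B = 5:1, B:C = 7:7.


Match B: multiply A:B by 7 → 35:7
Multiply B:C by 1 → 7:7
Combined: 35:7:7
GCD = 7
= 5:1:1

5:1:1


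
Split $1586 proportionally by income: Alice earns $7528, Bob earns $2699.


Total income = 7528 + 2699 = $10227
Alice: $1586 × 7528/10227 = $1167.44
Bob: $1586 × 2699/10227 = $418.56
= Alice: $1167.44, Bob: $418.56

Alice: $1167.44, Bob: $418.56


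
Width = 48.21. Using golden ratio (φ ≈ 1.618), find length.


φ = (1 + √5) / 2 ≈ 1.618
Length = width × φ = 48.21 × 1.618 = 78.00378
≈ 78.00

78.00


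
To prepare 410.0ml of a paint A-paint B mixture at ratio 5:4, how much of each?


Total parts = 5 + 4 = 9
paint A: 410.0 × 5/9 = 227.8ml
paint B: 410.0 × 4/9 = 182.2ml
= 227.8ml and 182.2ml

227.8ml and 182.2ml


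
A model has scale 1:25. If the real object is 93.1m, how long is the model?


Model size = real / scale
= 93.1 / 25
= 3.7240 m

3.7240 m


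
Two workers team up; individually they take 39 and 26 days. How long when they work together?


Rate of A = 1/39 per day
Rate of B = 1/26 per day
Combined rate = 1/39 + 1/26 = 65/1014 ≈ 0.0641 per day
Days = 1 / combined rate = 1014/65
= 15.60 days

15.60 days


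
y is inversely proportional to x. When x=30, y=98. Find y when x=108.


Inverse proportion: x × y = constant
k = 30 × 98 = 2940
y₂ = k / 108 = 2940 / 108
= 27.22

27.22


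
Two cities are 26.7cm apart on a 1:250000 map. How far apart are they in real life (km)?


Real distance = map distance × scale
= 26.7cm × 250000
= 6675000 cm = 66750.0 m
= 66.750 km

66.750 km


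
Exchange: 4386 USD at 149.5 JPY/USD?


Amount × rate = 4386 × 149.5
= 655707.00 JPY

655707.00 JPY


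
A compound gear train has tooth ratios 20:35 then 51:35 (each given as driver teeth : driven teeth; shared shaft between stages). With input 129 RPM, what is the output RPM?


Stage 1: RPM_B = RPM_A × t_A/t_B = 129 × 20/35 = 2580/35 ≈ 73.71
B and C share a shaft → RPM_C = RPM_B
Stage 2: RPM_D = RPM_C × t_C/t_D = RPM_A × (t_A×t_C)/(t_B×t_D)
Overall ratio = (20×51)/(35×35) = 1020/1225
RPM_D = 129 × 1020/1225 = 131580/1225
≈ 107.41 RPM

107.41 RPM


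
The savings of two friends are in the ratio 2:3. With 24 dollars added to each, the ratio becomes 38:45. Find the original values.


Let A = 2k, B = 3k.
(2k + 24) / (3k + 24) = 38/45
Cross-multiply: 45(2k + 24) = 38(3k + 24)
90k + 1080 = 114k + 912
90k - 114k = 912 - 1080
-24k = -168
k = -168/-24 = 7
A = 2×7 = 14, B = 3×7 = 21
= A = 14, B = 21

A = 14, B = 21


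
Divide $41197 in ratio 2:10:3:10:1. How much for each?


Total parts = 2 + 10 + 3 + 10 + 1 = 26
Part 1: 41197 × 2/26 = 3169.00
Part 2: 41197 × 10/26 = 15845.00
Part 3: 41197 × 3/26 = 4753.50
Part 4: 41197 × 10/26 = 15845.00
Part 5: 41197 × 1/26 = 1584.50
= Part 1: $3169.00, Part 2: $15845.00, Part 3: $4753.50, Part 4: $15845.00, Part 5: $1584.50

Part 1: $3169.00, Part 2: $15845.00, Part 3: $4753.50, Part 4: $15845.00, Part 5: $1584.50


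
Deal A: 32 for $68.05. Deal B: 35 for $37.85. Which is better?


Deal A: $68.05/32 = $2.1266/unit
Deal B: $37.85/35 = $1.0814/unit
B is cheaper per unit
= Deal B

Deal B


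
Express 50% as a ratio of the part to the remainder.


50% means 50 parts out of 100; remainder = 50
Part : remainder = 50:50
GCD = 50
= 1:1

1:1


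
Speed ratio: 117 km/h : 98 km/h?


Ratio = 117:98
GCD = 1
Simplified = 117:98
Time ratio (same distance) = 98:117
Speed ratio = 117:98

117:98


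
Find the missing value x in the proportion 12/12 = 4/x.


Cross multiply: 12 × x = 12 × 4
12x = 48
x = 48 / 12
= 4.00

4.00


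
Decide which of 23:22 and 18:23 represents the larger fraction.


23/22 = 1.0455
18/23 = 0.7826
1.0455 > 0.7826, so 23:22 is greater
= 23:22

23:22


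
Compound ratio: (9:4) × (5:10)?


Compound ratio = (9×5) : (4×10)
= 45:40
GCD = 5
= 9:8

9:8


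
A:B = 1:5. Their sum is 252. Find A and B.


Let A = 1k, B = 5k.
1k + 5k = 252
6k = 252 → k = 252/6 = 42
A = 1×42 = 42, B = 5×42 = 210
= A = 42, B = 210

A = 42, B = 210


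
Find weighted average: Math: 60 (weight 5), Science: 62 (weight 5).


Numerator = 60×5 + 62×5
= 300 + 310
= 610
Total weight = 10
Weighted avg = 610/10
= 61.00

61.00


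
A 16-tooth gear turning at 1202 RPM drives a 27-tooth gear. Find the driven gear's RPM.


Gear ratio = 16:27 = 16:27
RPM_B = RPM_A × (teeth_A / teeth_B)
= 1202 × (16/27)
= 712.3 RPM

712.3 RPM


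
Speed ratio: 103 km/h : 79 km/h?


Ratio = 103:79
GCD = 1
Simplified = 103:79
Time ratio (same distance) = 79:103
Speed ratio = 103:79

103:79


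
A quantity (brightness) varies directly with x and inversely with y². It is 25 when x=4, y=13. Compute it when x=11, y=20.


z = k·x/y²
Solve for k using the known point: k = z·y²/x = 25×169/4 = 4225/4 = 1056.2500
Now evaluate at x=11, y=20:
z = k × 11 / 400 = (4225 × 11) / (4 × 400) = 46475/1600
≈ 29.0469

29.0469


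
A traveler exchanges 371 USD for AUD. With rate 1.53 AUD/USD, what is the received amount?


Amount × rate = 371 × 1.53
= 567.63 AUD

567.63 AUD


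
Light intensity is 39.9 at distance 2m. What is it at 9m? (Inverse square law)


I₁d₁² = I₂d₂²
I₂ = I₁ × (d₁/d₂)²
= 39.9 × (2/9)²
= 39.9 × 4/81
= 159.6/81
≈ 1.9704

1.9704


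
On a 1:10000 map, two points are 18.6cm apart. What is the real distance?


Real distance = map distance × scale
= 18.6cm × 10000
= 186000 cm = 1860.0 m
= 1.860 km

1.860 km


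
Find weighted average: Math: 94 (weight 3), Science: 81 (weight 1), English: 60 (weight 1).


Numerator = 94×3 + 81×1 + 60×1
= 282 + 81 + 60
= 423
Total weight = 5
Weighted avg = 423/5
= 84.60

84.60


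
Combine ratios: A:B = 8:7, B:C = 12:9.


Match B: multiply A:B by 12 → 96:84
Multiply B:C by 7 → 84:63
Combined: 96:84:63
GCD = 3
= 32:28:21

32:28:21


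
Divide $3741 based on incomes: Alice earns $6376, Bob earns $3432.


Total income = 6376 + 3432 = $9808
Alice: $3741 × 6376/9808 = $2431.96
Bob: $3741 × 3432/9808 = $1309.04
= Alice: $2431.96, Bob: $1309.04

Alice: $2431.96, Bob: $1309.04


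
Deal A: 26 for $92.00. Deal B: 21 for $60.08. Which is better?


Deal A: $92.00/26 = $3.5385/unit
Deal B: $60.08/21 = $2.8610/unit
B is cheaper per unit
= Deal B

Deal B


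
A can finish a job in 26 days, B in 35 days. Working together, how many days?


Rate of A = 1/26 per day
Rate of B = 1/35 per day
Combined rate = 1/26 + 1/35 = 61/910 ≈ 0.0670 per day
Days = 1 / combined rate = 910/61
≈ 14.92 days

14.92 days


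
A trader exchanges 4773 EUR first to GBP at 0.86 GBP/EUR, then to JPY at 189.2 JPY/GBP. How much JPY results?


Step 1: 4773 EUR × 0.86 = 4104.78 GBP
Step 2: 4104.78 GBP × 189.2 = 776624.38 JPY
Implied rate EUR→JPY = 0.86 × 189.2 = 162.7120
= 776624.38 JPY

776624.38 JPY


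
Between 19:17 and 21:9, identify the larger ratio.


19/17 = 1.1176
21/9 = 2.3333
1.1176 < 2.3333, so 19:17 is less
= 21:9

21:9


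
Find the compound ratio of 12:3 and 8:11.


Compound ratio = (12×8) : (3×11)
= 96:33
GCD = 3
= 32:11

32:11


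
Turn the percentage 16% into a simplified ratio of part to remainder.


16% means 16 parts out of 100; remainder = 84
Part : remainder = 16:84
GCD = 4
= 4:21

4:21


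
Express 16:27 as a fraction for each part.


Total parts = 16 + 27 = 43
First part: 16/43 = 16/43
Second part: 27/43 = 27/43
= 16/43 and 27/43

16/43 and 27/43


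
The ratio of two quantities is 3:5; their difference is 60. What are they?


Let A = 3k, B = 5k.
5k - 3k = 60
2k = 60 → k = 60/2 = 30
A = 3×30 = 90, B = 5×30 = 150
= A = 90, B = 150

A = 90, B = 150


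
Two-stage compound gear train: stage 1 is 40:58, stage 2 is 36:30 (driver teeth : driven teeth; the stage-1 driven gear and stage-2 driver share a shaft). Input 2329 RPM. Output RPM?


Stage 1: RPM_B = RPM_A × t_A/t_B = 2329 × 40/58 = 93160/58 ≈ 1606.21
B and C share a shaft → RPM_C = RPM_B
Stage 2: RPM_D = RPM_C × t_C/t_D = RPM_A × (t_A×t_C)/(t_B×t_D)
Overall ratio = (40×36)/(58×30) = 1440/1740
RPM_D = 2329 × 1440/1740 = 3353760/1740
≈ 1927.45 RPM

1927.45 RPM


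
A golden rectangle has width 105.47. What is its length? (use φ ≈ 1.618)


φ = (1 + √5) / 2 ≈ 1.618
Length = width × φ = 105.47 × 1.618 = 170.65046
≈ 170.65

170.65


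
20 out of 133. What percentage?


Percentage = (part / whole) × 100
= (20 / 133) × 100
≈ 15.04%

15.04%


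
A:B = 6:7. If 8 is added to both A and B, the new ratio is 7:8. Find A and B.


Let A = 6k, B = 7k.
(6k + 8) / (7k + 8) = 7/8
Cross-multiply: 8(6k + 8) = 7(7k + 8)
48k + 64 = 49k + 56
48k - 49k = 56 - 64
-1k = -8
k = -8/-1 = 8
A = 6×8 = 48, B = 7×8 = 56
= A = 48, B = 56

A = 48, B = 56


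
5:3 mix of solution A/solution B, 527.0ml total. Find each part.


Total parts = 5 + 3 = 8
solution A: 527.0 × 5/8 = 329.4ml
solution B: 527.0 × 3/8 = 197.6ml
= 329.4ml and 197.6ml

329.4ml and 197.6ml


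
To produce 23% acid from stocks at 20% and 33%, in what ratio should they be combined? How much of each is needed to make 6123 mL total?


Let x parts of 20% mix with y parts of 33%.
20x + 33y = 23(x + y)
20x + 33y = 23x + 23y
x(20 - 23) = y(23 - 33)
x/y = (33 - 23)/(23 - 20) = 10/3
Simplify: 10:3
Total parts = 13; one part = 6123/13 = 471.00 mL
20% solution: 10×471.00 = 4710.00 mL
33% solution: 3×471.00 = 1413.00 mL
= ratio 10:3; 4710.00 mL and 1413.00 mL

ratio 10:3; 4710.00 mL and 1413.00 mL


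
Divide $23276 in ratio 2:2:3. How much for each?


Total parts = 2 + 2 + 3 = 7
Part 1: 23276 × 2/7 = 6650.29
Part 2: 23276 × 2/7 = 6650.29
Part 3: 23276 × 3/7 = 9975.43
= Part 1: $6650.29, Part 2: $6650.29, Part 3: $9975.43

Part 1: $6650.29, Part 2: $6650.29, Part 3: $9975.43


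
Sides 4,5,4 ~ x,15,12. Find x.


Scale factor = 15/5 = 3
Missing side = 4 × 3
= 12.0

12.0


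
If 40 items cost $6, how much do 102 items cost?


Direct proportion: y/x = constant
k = 6/40 = 0.1500
y₂ = k × 102 = 6 × 102 / 40 = 612/40
= 15.30

15.30


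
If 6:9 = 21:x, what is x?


Cross multiply: 6 × x = 9 × 21
6x = 189
x = 189 / 6
= 31.50

31.50


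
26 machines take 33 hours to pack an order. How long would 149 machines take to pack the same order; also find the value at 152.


Inverse proportion: x × y = constant
k = 26 × 33 = 858
At x=149: k/149 = 5.76
At x=152: k/152 = 5.64
= 5.76 and 5.64

5.76 and 5.64


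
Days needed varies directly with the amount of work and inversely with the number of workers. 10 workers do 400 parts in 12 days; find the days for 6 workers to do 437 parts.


Days ∝ work / workers, so d₂ = d₁ × (m₁/m₂) × (w₂/w₁)
Workers factor (inverse): 10/6 ≈ 1.6667
Work factor (direct): 437/400 = 1.0925
d₂ = 12 × 10/6 × 437/400 = (12 × 10 × 437) / (6 × 400) = 52440/2400
= 21.85 days

21.85 days


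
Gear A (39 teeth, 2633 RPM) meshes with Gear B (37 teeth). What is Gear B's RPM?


Gear ratio = 39:37 = 39:37
RPM_B = RPM_A × (teeth_A / teeth_B)
= 2633 × (39/37)
= 2775.3 RPM

2775.3 RPM


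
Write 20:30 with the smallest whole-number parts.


GCD(20, 30) = 10
20/10 : 30/10
= 2:3

2:3


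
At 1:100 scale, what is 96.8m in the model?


Model size = real / scale
= 96.8 / 100
= 0.9680 m

0.9680 m


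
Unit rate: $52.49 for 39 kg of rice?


Unit rate = total / quantity
= 52.49 / 39
= $1.35 per unit

$1.35 per unit


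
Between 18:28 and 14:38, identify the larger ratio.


18/28 = 0.6429
14/38 = 0.3684
0.6429 > 0.3684, so 18:28 is greater
= 18:28

18:28


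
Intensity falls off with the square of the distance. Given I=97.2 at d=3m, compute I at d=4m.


I₁d₁² = I₂d₂²
I₂ = I₁ × (d₁/d₂)²
= 97.2 × (3/4)²
= 97.2 × 9/16
= 874.8/16
= 54.6750

54.6750


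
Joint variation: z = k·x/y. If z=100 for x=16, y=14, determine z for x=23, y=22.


z = k·x/y
Solve for k using the known point: k = z·y/x = 100×14/16 = 1400/16 = 87.5000
Now evaluate at x=23, y=22:
z = k × 23 / 22 = (1400 × 23) / (16 × 22) = 32200/352
≈ 91.4773

91.4773


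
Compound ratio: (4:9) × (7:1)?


Compound ratio = (4×7) : (9×1)
= 28:9
GCD = 1
= 28:9

28:9


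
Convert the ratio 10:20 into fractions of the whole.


Total parts = 10 + 20 = 30
First part: 10/30 = 1/3
Second part: 20/30 = 2/3
= 1/3 and 2/3

1/3 and 2/3


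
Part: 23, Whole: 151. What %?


Percentage = (part / whole) × 100
= (23 / 151) × 100
≈ 15.23%

15.23%


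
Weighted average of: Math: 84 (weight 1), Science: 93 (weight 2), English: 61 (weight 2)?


Numerator = 84×1 + 93×2 + 61×2
= 84 + 186 + 122
= 392
Total weight = 5
Weighted avg = 392/5
= 78.40

78.40


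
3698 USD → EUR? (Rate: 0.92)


Amount × rate = 3698 × 0.92
= 3402.16 EUR

3402.16 EUR


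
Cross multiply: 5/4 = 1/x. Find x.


Cross multiply: 5 × x = 4 × 1
5x = 4
x = 4 / 5
= 0.80

0.80


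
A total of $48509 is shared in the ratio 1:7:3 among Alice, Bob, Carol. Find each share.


Total parts = 1 + 7 + 3 = 11
Alice: 48509 × 1/11 = 4409.91
Bob: 48509 × 7/11 = 30869.36
Carol: 48509 × 3/11 = 13229.73
= Alice: $4409.91, Bob: $30869.36, Carol: $13229.73

Alice: $4409.91, Bob: $30869.36, Carol: $13229.73


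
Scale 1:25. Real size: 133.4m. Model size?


Model size = real / scale
= 133.4 / 25
= 5.3360 m

5.3360 m


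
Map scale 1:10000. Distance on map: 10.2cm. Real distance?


Real distance = map distance × scale
= 10.2cm × 10000
= 102000 cm = 1020.0 m
= 1.020 km

1.020 km


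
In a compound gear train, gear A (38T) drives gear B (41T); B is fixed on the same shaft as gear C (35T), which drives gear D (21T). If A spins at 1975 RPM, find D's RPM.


Stage 1: RPM_B = RPM_A × t_A/t_B = 1975 × 38/41 = 75050/41 ≈ 1830.49
B and C share a shaft → RPM_C = RPM_B
Stage 2: RPM_D = RPM_C × t_C/t_D = RPM_A × (t_A×t_C)/(t_B×t_D)
Overall ratio = (38×35)/(41×21) = 1330/861
RPM_D = 1975 × 1330/861 = 2626750/861
≈ 3050.81 RPM

3050.81 RPM


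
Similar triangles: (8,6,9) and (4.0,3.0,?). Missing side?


Scale factor = 4.0/8 = 0.5
Missing side = 9 × 0.5
= 4.5

4.5


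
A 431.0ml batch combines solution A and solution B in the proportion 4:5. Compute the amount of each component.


Total parts = 4 + 5 = 9
solution A: 431.0 × 4/9 = 191.6ml
solution B: 431.0 × 5/9 = 239.4ml
= 191.6ml and 239.4ml

191.6ml and 239.4ml


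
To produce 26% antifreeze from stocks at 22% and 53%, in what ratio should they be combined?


Let x parts of 22% mix with y parts of 53%.
22x + 53y = 26(x + y)
22x + 53y = 26x + 26y
x(22 - 26) = y(26 - 53)
x/y = (53 - 26)/(26 - 22) = 27/4
Simplify: 27:4
= 27:4

27:4


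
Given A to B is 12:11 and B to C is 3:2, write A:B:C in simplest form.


Match B: multiply A:B by 3 → 36:33
Multiply B:C by 11 → 33:22
Combined: 36:33:22
GCD = 1
= 36:33:22

36:33:22


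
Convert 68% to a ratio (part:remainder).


68% means 68 parts out of 100; remainder = 32
Part : remainder = 68:32
GCD = 4
= 17:8

17:8


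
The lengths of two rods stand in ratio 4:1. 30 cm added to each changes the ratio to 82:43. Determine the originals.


Let A = 4k, B = 1k.
(4k + 30) / (1k + 30) = 82/43
Cross-multiply: 43(4k + 30) = 82(1k + 30)
172k + 1290 = 82k + 2460
172k - 82k = 2460 - 1290
90k = 1170
k = 1170/90 = 13
A = 4×13 = 52, B = 1×13 = 13
= A = 52, B = 13

A = 52, B = 13


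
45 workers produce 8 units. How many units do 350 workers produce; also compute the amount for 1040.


Direct proportion: y/x = constant
k = 8/45 ≈ 0.1778
y at x=350: k × 350 = 8 × 350 / 45 = 2800/45 ≈ 62.22
y at x=1040: k × 1040 = 8 × 1040 / 45 = 8320/45 ≈ 184.89
= 62.22 and 184.89

62.22 and 184.89


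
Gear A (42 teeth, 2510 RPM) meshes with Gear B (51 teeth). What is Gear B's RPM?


Gear ratio = 42:51 = 14:17
RPM_B = RPM_A × (teeth_A / teeth_B)
= 2510 × (42/51)
= 2067.1 RPM

2067.1 RPM


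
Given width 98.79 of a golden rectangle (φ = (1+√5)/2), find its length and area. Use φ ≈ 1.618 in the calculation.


φ = (1 + √5) / 2 ≈ 1.618
Length = width × φ = 98.79 × 1.618 = 159.84222
≈ 159.84
Area = width × length = 98.79 × 159.84222 = 15790.8129138 ≈ 15790.81
= Length: 159.84, Area: 15790.81

Length: 159.84, Area: 15790.81


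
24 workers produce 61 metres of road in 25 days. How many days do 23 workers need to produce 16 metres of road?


Days ∝ work / workers, so d₂ = d₁ × (m₁/m₂) × (w₂/w₁)
Workers factor (inverse): 24/23 ≈ 1.0435
Work factor (direct): 16/61 ≈ 0.2623
d₂ = 25 × 24/23 × 16/61 = (25 × 24 × 16) / (23 × 61) = 9600/1403
≈ 6.84 days

6.84 days


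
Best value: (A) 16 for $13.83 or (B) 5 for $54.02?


Deal A: $13.83/16 = $0.8644/unit
Deal B: $54.02/5 = $10.8040/unit
A is cheaper per unit
= Deal A

Deal A


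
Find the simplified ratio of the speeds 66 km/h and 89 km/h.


Ratio = 66:89
GCD = 1
Simplified = 66:89
Time ratio (same distance) = 89:66
Speed ratio = 66:89

66:89


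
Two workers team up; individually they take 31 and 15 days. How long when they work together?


Rate of A = 1/31 per day
Rate of B = 1/15 per day
Combined rate = 1/31 + 1/15 = 46/465 ≈ 0.0989 per day
Days = 1 / combined rate = 465/46
≈ 10.11 days

10.11 days


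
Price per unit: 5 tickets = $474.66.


Unit rate = total / quantity
= 474.66 / 5
= $94.93 per unit

$94.93 per unit


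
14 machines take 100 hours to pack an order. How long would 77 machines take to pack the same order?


Inverse proportion: x × y = constant
k = 14 × 100 = 1400
y₂ = k / 77 = 1400 / 77
= 18.18

18.18


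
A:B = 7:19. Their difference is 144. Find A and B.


Let A = 7k, B = 19k.
19k - 7k = 144
12k = 144 → k = 144/12 = 12
A = 7×12 = 84, B = 19×12 = 228
= A = 84, B = 228

A = 84, B = 228


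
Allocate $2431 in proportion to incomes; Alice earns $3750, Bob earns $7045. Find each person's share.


Total income = 3750 + 7045 = $10795
Alice: $2431 × 3750/10795 = $844.49
Bob: $2431 × 7045/10795 = $1586.51
= Alice: $844.49, Bob: $1586.51

Alice: $844.49, Bob: $1586.51


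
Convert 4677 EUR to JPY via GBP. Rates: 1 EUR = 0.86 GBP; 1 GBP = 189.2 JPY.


Step 1: 4677 EUR × 0.86 = 4022.22 GBP
Step 2: 4022.22 GBP × 189.2 = 761004.02 JPY
Implied rate EUR→JPY = 0.86 × 189.2 = 162.7120
= 761004.02 JPY

761004.02 JPY


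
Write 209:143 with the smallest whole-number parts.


GCD(209, 143) = 11
209/11 : 143/11
= 19:13

19:13


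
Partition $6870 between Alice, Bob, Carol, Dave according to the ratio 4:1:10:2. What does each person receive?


Total parts = 4 + 1 + 10 + 2 = 17
Alice: 6870 × 4/17 = 1616.47
Bob: 6870 × 1/17 = 404.12
Carol: 6870 × 10/17 = 4041.18
Dave: 6870 × 2/17 = 808.24
= Alice: $1616.47, Bob: $404.12, Carol: $4041.18, Dave: $808.24

Alice: $1616.47, Bob: $404.12, Carol: $4041.18, Dave: $808.24


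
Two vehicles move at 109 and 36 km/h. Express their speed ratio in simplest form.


Ratio = 109:36
GCD = 1
Simplified = 109:36
Time ratio (same distance) = 36:109
Speed ratio = 109:36

109:36


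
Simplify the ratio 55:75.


GCD(55, 75) = 5
55/5 : 75/5
= 11:15

11:15


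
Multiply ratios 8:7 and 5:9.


Compound ratio = (8×5) : (7×9)
= 40:63
GCD = 1
= 40:63

40:63


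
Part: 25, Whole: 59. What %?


Percentage = (part / whole) × 100
= (25 / 59) × 100
≈ 42.37%

42.37%


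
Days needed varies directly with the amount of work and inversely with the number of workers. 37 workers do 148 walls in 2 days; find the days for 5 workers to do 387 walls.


Days ∝ work / workers, so d₂ = d₁ × (m₁/m₂) × (w₂/w₁)
Workers factor (inverse): 37/5 = 7.4000
Work factor (direct): 387/148 ≈ 2.6149
d₂ = 2 × 37/5 × 387/148 = (2 × 37 × 387) / (5 × 148) = 28638/740
= 38.70 days

38.70 days


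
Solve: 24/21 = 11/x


Cross multiply: 24 × x = 21 × 11
24x = 231
x = 231 / 24
= 9.63

9.63


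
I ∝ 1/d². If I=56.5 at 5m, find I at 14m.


I₁d₁² = I₂d₂²
I₂ = I₁ × (d₁/d₂)²
= 56.5 × (5/14)²
= 56.5 × 25/196
= 1412.5/196
≈ 7.2066

7.2066


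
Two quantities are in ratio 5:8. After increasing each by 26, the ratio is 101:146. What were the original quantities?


Let A = 5k, B = 8k.
(5k + 26) / (8k + 26) = 101/146
Cross-multiply: 146(5k + 26) = 101(8k + 26)
730k + 3796 = 808k + 2626
730k - 808k = 2626 - 3796
-78k = -1170
k = -1170/-78 = 15
A = 5×15 = 75, B = 8×15 = 120
= A = 75, B = 120

A = 75, B = 120


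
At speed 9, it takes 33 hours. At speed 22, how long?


Inverse proportion: x × y = constant
k = 9 × 33 = 297
y₂ = k / 22 = 297 / 22
= 13.50

13.50


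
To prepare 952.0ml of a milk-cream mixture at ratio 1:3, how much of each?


Total parts = 1 + 3 = 4
milk: 952.0 × 1/4 = 238.0ml
cream: 952.0 × 3/4 = 714.0ml
= 238.0ml and 714.0ml

238.0ml and 714.0ml


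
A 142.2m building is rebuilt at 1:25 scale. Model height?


Model size = real / scale
= 142.2 / 25
= 5.6880 m

5.6880 m


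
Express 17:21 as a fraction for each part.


Total parts = 17 + 21 = 38
First part: 17/38 = 17/38
Second part: 21/38 = 21/38
= 17/38 and 21/38

17/38 and 21/38


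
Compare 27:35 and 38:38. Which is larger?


27/35 = 0.7714
38/38 = 1.0000
0.7714 < 1.0000, so 27:35 is less
= 38:38

38:38


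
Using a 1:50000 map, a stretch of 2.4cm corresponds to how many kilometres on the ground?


Real distance = map distance × scale
= 2.4cm × 50000
= 120000 cm = 1200.0 m
= 1.200 km

1.200 km


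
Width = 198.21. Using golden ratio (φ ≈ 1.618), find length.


φ = (1 + √5) / 2 ≈ 1.618
Length = width × φ = 198.21 × 1.618 = 320.70378
≈ 320.70

320.70


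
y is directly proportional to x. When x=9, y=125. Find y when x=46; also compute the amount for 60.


Direct proportion: y/x = constant
k = 125/9 ≈ 13.8889
y at x=46: k × 46 = 125 × 46 / 9 = 5750/9 ≈ 638.89
y at x=60: k × 60 = 125 × 60 / 9 = 7500/9 ≈ 833.33
= 638.89 and 833.33

638.89 and 833.33


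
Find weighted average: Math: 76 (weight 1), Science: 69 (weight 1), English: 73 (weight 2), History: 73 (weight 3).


Numerator = 76×1 + 69×1 + 73×2 + 73×3
= 76 + 69 + 146 + 219
= 510
Total weight = 7
Weighted avg = 510/7
= 72.86

72.86


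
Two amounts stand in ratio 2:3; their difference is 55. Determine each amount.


Let A = 2k, B = 3k.
3k - 2k = 55
1k = 55 → k = 55/1 = 55
A = 2×55 = 110, B = 3×55 = 165
= A = 110, B = 165

A = 110, B = 165


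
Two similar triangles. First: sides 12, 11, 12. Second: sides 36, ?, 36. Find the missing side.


Scale factor = 36/12 = 3
Missing side = 11 × 3
= 33.0

33.0


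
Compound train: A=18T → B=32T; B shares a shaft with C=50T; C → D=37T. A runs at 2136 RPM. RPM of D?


Stage 1: RPM_B = RPM_A × t_A/t_B = 2136 × 18/32 = 38448/32 = 1201.50
B and C share a shaft → RPM_C = RPM_B
Stage 2: RPM_D = RPM_C × t_C/t_D = RPM_A × (t_A×t_C)/(t_B×t_D)
Overall ratio = (18×50)/(32×37) = 900/1184
RPM_D = 2136 × 900/1184 = 1922400/1184
≈ 1623.65 RPM

1623.65 RPM


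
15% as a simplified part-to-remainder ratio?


15% means 15 parts out of 100; remainder = 85
Part : remainder = 15:85
GCD = 5
= 3:17

3:17
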